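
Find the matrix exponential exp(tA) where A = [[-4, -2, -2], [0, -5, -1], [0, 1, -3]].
A has Jordan form J = [[-4, 1, 0], [0, -4, 0], [0, 0, -4]] with A = PJP^{-1}, so e^{tA} = P e^{tJ} P^{-1}.

For a Jordan block J_k(λ), e^{tJ_k(λ)} = e^{λt} · (I + tN + t^2 N^2/2! + ... + t^{k-1} N^{k-1}/(k-1)!) where N is the nilpotent superdiagonal part.

Assembling the blocks and conjugating back gives the entries of e^{tA} as shown above.

e^{tA} = [[e^{-4*t}, -2*t*e^{-4*t}, -2*t*e^{-4*t}], [0, (1 - t)*e^{-4*t}, -t*e^{-4*t}], [0, t*e^{-4*t}, (t + 1)*e^{-4*t}]]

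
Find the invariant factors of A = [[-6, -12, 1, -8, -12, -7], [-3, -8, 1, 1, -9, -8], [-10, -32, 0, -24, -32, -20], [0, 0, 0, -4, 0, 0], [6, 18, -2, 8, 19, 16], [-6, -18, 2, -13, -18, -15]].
The Jordan structure of A has elementary divisors (x + 4)^3, (x + 4), (x - 1), (x - 1). Arranging the block sizes at each eigenvalue in decreasing order and taking row products gives the invariant factors.

Invariant factors (smallest first, each dividing the next): (x - 1)(x + 4), (x - 1)(x + 4)^3.

Check: the last factor (x - 1)(x + 4)^3 is the minimal polynomial, and the product (x - 1)^2(x + 4)^4 is the characteristic polynomial.

(x - 1)(x + 4), (x - 1)(x + 4)^3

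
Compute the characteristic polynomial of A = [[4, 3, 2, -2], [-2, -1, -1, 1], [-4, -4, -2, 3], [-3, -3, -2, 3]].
xI - A = [[x - 4, -3, -2, 2], [2, x + 1, 1, -1], [4, 4, x + 2, -3], [3, 3, 2, x - 3]].

Expanding det(xI - A) along the first row:
det(xI - A) = + (x - 4)·det([[x + 1, 1, -1], [4, x + 2, -3], [3, 2, x - 3]]) - (-3)·det([[2, 1, -1], [4, x + 2, -3], [3, 2, x - 3]]) + (-2)·det([[2, x + 1, -1], [4, 4, -3], [3, 3, x - 3]]) - (2)·det([[2, x + 1, 1], [4, 4, x + 2], [3, 3, 2]]).

Evaluating gives χ_A(x) = x^4 - 4x^3 + 6x^2 - 4x + 1 = (x - 1)^4.

χ_A(x) = (x - 1)^4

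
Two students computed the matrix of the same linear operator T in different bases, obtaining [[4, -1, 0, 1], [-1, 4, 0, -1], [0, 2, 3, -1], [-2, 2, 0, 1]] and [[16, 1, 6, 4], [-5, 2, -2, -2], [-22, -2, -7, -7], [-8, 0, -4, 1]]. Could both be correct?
Two matrices over a field are similar if and only if they have the same invariant factors.

Both A and B have characteristic polynomial (x - 3)^4 and minimal polynomial (x - 3)^2. Computing further, both have invariant factors (x - 3)^2, (x - 3)^2. Hence A and B are similar.

Yes.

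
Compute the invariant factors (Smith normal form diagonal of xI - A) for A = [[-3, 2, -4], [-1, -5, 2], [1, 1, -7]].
The Jordan structure of A has elementary divisors (x + 5)^3. Arranging the block sizes at each eigenvalue in decreasing order and taking row products gives the invariant factors.

Invariant factors (smallest first, each dividing the next): (x + 5)^3.

Check: the last factor (x + 5)^3 is the minimal polynomial, and the product (x + 5)^3 is the characteristic polynomial.

(x + 5)^3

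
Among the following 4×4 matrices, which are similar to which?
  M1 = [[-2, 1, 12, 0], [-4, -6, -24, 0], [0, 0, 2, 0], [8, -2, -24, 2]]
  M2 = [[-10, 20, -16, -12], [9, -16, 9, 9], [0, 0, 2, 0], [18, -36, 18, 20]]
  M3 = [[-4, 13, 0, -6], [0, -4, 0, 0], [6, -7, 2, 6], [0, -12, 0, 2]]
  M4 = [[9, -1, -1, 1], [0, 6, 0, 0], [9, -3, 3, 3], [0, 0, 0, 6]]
Characteristic polynomials: χ_{M1} = (x - 2)^2(x + 4)^2, χ_{M2} = (x - 2)^2(x + 4)^2, χ_{M3} = (x - 2)^2(x + 4)^2, χ_{M4} = (x - 6)^4.

{M1, M2, M3}: invariant factors x - 2, (x - 2)(x + 4)^2.

{M4}: invariant factors x - 6, x - 6, (x - 6)^2.

Matrices are similar if and only if their invariant-factor lists agree; the partition into similarity classes is {M1, M2, M3}, {M4}.

2 classes: {M1, M2, M3}, {M4}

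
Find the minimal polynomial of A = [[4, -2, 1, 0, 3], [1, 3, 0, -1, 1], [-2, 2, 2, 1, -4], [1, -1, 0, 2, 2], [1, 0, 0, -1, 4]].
The characteristic polynomial factors as (x - 3)^5. The minimal polynomial is ∏(x - λ)^{k_λ} where k_λ is the size of the largest Jordan block at λ.

For λ = 3: rank(A - 3I) = 3, and the largest Jordan block has size 3 (the smallest k with rank((A - 3I)^k) = rank((A - 3I)^(k+1))).

So m_A(x) = (x - 3)^3.

m_A(x) = (x - 3)^3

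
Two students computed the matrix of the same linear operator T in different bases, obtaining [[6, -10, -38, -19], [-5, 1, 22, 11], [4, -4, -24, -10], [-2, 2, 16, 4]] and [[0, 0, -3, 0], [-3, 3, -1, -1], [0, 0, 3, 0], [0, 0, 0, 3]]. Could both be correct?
No.

trace(A) = -13 but trace(B) = 9. The trace is a similarity invariant, so A and B are not similar.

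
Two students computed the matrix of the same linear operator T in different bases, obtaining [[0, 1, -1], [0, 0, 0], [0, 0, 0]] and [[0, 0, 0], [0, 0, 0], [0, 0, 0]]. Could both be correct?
No.

Both have characteristic polynomial x^3, but the minimal polynomial of A is x^2 while the minimal polynomial of B is x. The minimal polynomial is a similarity invariant, so A and B are not similar.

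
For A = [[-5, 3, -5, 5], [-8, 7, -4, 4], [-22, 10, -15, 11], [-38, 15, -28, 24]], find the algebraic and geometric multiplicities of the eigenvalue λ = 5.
algebraic multiplicity 3, geometric multiplicity 1

The characteristic polynomial is (x - 5)^3(x + 4), so the factor x - 5 appears with exponent 3: the algebraic multiplicity is 3.

rank(A - 5I) = 3, so the eigenspace has dimension 4 - 3 = 1: the geometric multiplicity is 1.

Since 1 < 3, A is not diagonalizable.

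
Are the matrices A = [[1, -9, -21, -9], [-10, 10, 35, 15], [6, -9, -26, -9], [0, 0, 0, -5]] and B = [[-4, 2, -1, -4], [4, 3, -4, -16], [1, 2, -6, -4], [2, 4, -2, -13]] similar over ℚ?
Two matrices over a field are similar if and only if they have the same invariant factors.

Both A and B have characteristic polynomial (x + 5)^4 and minimal polynomial (x + 5)^2. Computing further, both have invariant factors x + 5, x + 5, (x + 5)^2. Hence A and B are similar.

Yes.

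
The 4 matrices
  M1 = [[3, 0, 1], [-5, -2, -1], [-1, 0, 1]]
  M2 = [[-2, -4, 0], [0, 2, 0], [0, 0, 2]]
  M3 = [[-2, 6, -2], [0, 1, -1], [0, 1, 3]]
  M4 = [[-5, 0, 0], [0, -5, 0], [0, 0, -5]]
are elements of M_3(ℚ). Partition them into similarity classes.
3 classes: {M1, M3}, {M2}, {M4}

Characteristic polynomials: χ_{M1} = (x - 2)^2(x + 2), χ_{M2} = (x - 2)^2(x + 2), χ_{M3} = (x - 2)^2(x + 2), χ_{M4} = (x + 5)^3.

{M1, M3}: invariant factors (x - 2)^2(x + 2).

{M2}: invariant factors x - 2, (x - 2)(x + 2).

{M4}: invariant factors x + 5, x + 5, x + 5.

Matrices are similar if and only if their invariant-factor lists agree; the partition into similarity classes is {M1, M3}, {M2}, {M4}.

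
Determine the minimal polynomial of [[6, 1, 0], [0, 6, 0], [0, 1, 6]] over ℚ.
m_A(x) = (x - 6)^2

The characteristic polynomial factors as (x - 6)^3. The minimal polynomial is ∏(x - λ)^{k_λ} where k_λ is the size of the largest Jordan block at λ.

For λ = 6: rank(A - 6I) = 1, and the largest Jordan block has size 2 (the smallest k with rank((A - 6I)^k) = rank((A - 6I)^(k+1))).

So m_A(x) = (x - 6)^2.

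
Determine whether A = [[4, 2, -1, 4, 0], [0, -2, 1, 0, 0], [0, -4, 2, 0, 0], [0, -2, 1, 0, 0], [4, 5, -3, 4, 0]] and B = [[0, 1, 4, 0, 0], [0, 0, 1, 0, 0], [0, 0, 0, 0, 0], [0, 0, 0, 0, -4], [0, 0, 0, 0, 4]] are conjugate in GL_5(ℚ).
Two matrices over a field are similar if and only if they have the same invariant factors.

Both A and B have characteristic polynomial x^4(x - 4) and minimal polynomial x^3(x - 4). Computing further, both have invariant factors x, x^3(x - 4). Hence A and B are similar.

Yes.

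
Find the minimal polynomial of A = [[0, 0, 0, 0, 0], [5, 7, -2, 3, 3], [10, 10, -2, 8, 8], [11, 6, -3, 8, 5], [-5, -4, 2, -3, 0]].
m_A(x) = x(x - 4)(x - 3)^2

The characteristic polynomial factors as x(x - 4)(x - 3)^3. The minimal polynomial is ∏(x - λ)^{k_λ} where k_λ is the size of the largest Jordan block at λ.

For λ = 0: rank(A) = 4, and the largest Jordan block has size 1 (the smallest k with rank(A^k) = rank(A^(k+1))).
For λ = 3: rank(A - 3I) = 3, and the largest Jordan block has size 2 (the smallest k with rank((A - 3I)^k) = rank((A - 3I)^(k+1))).
For λ = 4: rank(A - 4I) = 4, and the largest Jordan block has size 1 (the smallest k with rank((A - 4I)^k) = rank((A - 4I)^(k+1))).

So m_A(x) = x(x - 4)(x - 3)^2.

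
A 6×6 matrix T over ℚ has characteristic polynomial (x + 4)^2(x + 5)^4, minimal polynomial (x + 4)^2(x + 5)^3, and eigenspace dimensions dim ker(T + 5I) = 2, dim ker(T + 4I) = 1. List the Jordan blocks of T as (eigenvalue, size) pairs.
Jordan blocks: (-5, 3), (-5, 1), (-4, 2)

λ = -5: algebraic multiplicity 4 (exponent in χ_T), largest block size 3 (exponent in m_T), 2 blocks (geometric multiplicity). These force block sizes [3, 1].
λ = -4: algebraic multiplicity 2 (exponent in χ_T), largest block size 2 (exponent in m_T), 1 block (geometric multiplicity). This forces block sizes [2].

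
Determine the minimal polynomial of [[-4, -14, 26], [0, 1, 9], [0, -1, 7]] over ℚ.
The characteristic polynomial factors as (x - 4)^2(x + 4). The minimal polynomial is ∏(x - λ)^{k_λ} where k_λ is the size of the largest Jordan block at λ.

For λ = -4: rank(A + 4I) = 2, and the largest Jordan block has size 1 (the smallest k with rank((A + 4I)^k) = rank((A + 4I)^(k+1))).
For λ = 4: rank(A - 4I) = 2, and the largest Jordan block has size 2 (the smallest k with rank((A - 4I)^k) = rank((A - 4I)^(k+1))).

So m_A(x) = (x - 4)^2(x + 4).

m_A(x) = (x - 4)^2(x + 4)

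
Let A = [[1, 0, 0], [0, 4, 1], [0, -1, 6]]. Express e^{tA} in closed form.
e^{tA} = [[e^{t}, 0, 0], [0, (1 - t)*e^{5*t}, t*e^{5*t}], [0, -t*e^{5*t}, (t + 1)*e^{5*t}]]

A has Jordan form J = [[1, 0, 0], [0, 5, 1], [0, 0, 5]] with A = PJP^{-1}, so e^{tA} = P e^{tJ} P^{-1}.

For a Jordan block J_k(λ), e^{tJ_k(λ)} = e^{λt} · (I + tN + t^2 N^2/2! + ... + t^{k-1} N^{k-1}/(k-1)!) where N is the nilpotent superdiagonal part.

Assembling the blocks and conjugating back gives the entries of e^{tA} as shown above.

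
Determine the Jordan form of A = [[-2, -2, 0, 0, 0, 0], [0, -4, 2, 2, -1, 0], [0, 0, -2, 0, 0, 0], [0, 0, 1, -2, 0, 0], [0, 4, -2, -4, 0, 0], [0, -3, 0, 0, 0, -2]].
J = [[-2, 1, 0, 0, 0, 0], [0, -2, 1, 0, 0, 0], [0, 0, -2, 0, 0, 0], [0, 0, 0, -2, 1, 0], [0, 0, 0, 0, -2, 0], [0, 0, 0, 0, 0, -2]]

The characteristic polynomial is det(xI - A) = (x + 2)^6, so the eigenvalues are -2 (algebraic multiplicity 6).

For λ = -2: rank(A + 2I) = 3, rank((A + 2I)^2) = 1, rank((A + 2I)^3) = 0. The eigenspace has dimension 6 - 3 = 3, so there are 3 Jordan blocks; the rank sequence gives block sizes [3, 2, 1].

Assembling the blocks gives the Jordan form J above.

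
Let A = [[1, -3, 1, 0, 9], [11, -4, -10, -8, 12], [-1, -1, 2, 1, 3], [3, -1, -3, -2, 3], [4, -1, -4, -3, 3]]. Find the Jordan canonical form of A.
J = [[-1, 0, 0, 0, 0], [0, 0, 1, 0, 0], [0, 0, 0, 0, 0], [0, 0, 0, 0, 0], [0, 0, 0, 0, 1]]

The characteristic polynomial is det(xI - A) = x^3(x - 1)(x + 1), so the eigenvalues are -1 (algebraic multiplicity 1), 0 (algebraic multiplicity 3), 1 (algebraic multiplicity 1).

For λ = -1: algebraic multiplicity 1 gives one 1×1 block.

For λ = 0: rank(A) = 3, rank(A^2) = 2. The eigenspace has dimension 5 - 3 = 2, so there are 2 Jordan blocks; the rank sequence gives block sizes [2, 1].

For λ = 1: algebraic multiplicity 1 gives one 1×1 block.

Assembling the blocks gives the Jordan form J above.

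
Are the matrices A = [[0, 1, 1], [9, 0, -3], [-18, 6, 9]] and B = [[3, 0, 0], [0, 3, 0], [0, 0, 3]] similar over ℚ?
Both have characteristic polynomial (x - 3)^3, but the minimal polynomial of A is (x - 3)^2 while the minimal polynomial of B is x - 3. The minimal polynomial is a similarity invariant, so A and B are not similar.

No.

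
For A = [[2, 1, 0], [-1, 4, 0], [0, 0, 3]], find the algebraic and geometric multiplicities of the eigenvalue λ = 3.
The characteristic polynomial is (x - 3)^3, so the factor x - 3 appears with exponent 3: the algebraic multiplicity is 3.

rank(A - 3I) = 1, so the eigenspace has dimension 3 - 1 = 2: the geometric multiplicity is 2.

Since 2 < 3, A is not diagonalizable.

algebraic multiplicity 3, geometric multiplicity 2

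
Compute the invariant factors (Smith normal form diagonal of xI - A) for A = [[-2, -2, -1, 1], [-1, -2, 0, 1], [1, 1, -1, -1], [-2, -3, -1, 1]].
(x + 1)^2, (x + 1)^2

The Jordan structure of A has elementary divisors (x + 1)^2, (x + 1)^2. Arranging the block sizes at each eigenvalue in decreasing order and taking row products gives the invariant factors.

Invariant factors (smallest first, each dividing the next): (x + 1)^2, (x + 1)^2.

Check: the last factor (x + 1)^2 is the minimal polynomial, and the product (x + 1)^4 is the characteristic polynomial.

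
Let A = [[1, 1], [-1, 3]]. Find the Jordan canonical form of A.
J = [[2, 1], [0, 2]]

The characteristic polynomial is det(xI - A) = (x - 2)^2, so the eigenvalues are 2 (algebraic multiplicity 2).

For λ = 2: rank(A - 2I) = 1, rank((A - 2I)^2) = 0. The eigenspace has dimension 2 - 1 = 1, so there is 1 Jordan block; the rank sequence gives block sizes [2].

Assembling the blocks gives the Jordan form J above.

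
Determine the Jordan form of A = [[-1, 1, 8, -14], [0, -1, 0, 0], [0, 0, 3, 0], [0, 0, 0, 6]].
The characteristic polynomial is det(xI - A) = (x - 6)(x - 3)(x + 1)^2, so the eigenvalues are -1 (algebraic multiplicity 2), 3 (algebraic multiplicity 1), 6 (algebraic multiplicity 1).

For λ = -1: rank(A + I) = 3, rank((A + I)^2) = 2. The eigenspace has dimension 4 - 3 = 1, so there is 1 Jordan block; the rank sequence gives block sizes [2].

For λ = 3: algebraic multiplicity 1 gives one 1×1 block.

For λ = 6: algebraic multiplicity 1 gives one 1×1 block.

Assembling the blocks gives the Jordan form J above.

J = [[-1, 1, 0, 0], [0, -1, 0, 0], [0, 0, 3, 0], [0, 0, 0, 6]]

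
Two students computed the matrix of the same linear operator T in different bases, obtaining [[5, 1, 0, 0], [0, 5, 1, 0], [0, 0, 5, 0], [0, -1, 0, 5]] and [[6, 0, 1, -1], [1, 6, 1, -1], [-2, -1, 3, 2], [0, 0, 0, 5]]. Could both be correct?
Yes.

Two matrices over a field are similar if and only if they have the same invariant factors.

Both A and B have characteristic polynomial (x - 5)^4 and minimal polynomial (x - 5)^3. Computing further, both have invariant factors x - 5, (x - 5)^3. Hence A and B are similar.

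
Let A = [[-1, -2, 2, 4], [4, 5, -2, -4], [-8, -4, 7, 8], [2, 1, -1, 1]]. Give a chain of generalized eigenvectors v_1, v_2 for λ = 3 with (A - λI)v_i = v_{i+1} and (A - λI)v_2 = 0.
v_1 = [[0, 1, 0, 0]]^T, v_2 = [[-2, 2, -4, 1]]^T

We seek v_1 ∈ ker((A - 3I)^2) \ ker(A - 3I), then set v_{i+1} = (A - 3I) v_i.

One such chain is v_1 = [[0, 1, 0, 0]]^T, v_2 = [[-2, 2, -4, 1]]^T. Check: (A - 3I) v_2 = [[0, 0, 0, 0]]^T = 0.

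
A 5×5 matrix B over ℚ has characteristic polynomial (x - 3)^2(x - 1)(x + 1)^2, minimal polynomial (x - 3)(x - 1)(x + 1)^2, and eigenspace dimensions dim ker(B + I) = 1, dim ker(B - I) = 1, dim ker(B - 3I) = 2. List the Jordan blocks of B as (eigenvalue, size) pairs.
Jordan blocks: (-1, 2), (1, 1), (3, 1), (3, 1)

λ = -1: algebraic multiplicity 2 (exponent in χ_B), largest block size 2 (exponent in m_B), 1 block (geometric multiplicity). This forces block sizes [2].
λ = 1: algebraic multiplicity 1 (exponent in χ_B), largest block size 1 (exponent in m_B), 1 block (geometric multiplicity). This forces block sizes [1].
λ = 3: algebraic multiplicity 2 (exponent in χ_B), largest block size 1 (exponent in m_B), 2 blocks (geometric multiplicity). These force block sizes [1, 1].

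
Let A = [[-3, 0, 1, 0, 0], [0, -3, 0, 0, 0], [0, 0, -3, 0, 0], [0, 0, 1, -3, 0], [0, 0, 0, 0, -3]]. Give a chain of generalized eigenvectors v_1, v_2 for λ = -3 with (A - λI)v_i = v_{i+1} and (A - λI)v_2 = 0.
We seek v_1 ∈ ker((A + 3I)^2) \ ker(A + 3I), then set v_{i+1} = (A + 3I) v_i.

One such chain is v_1 = [[-1, 2, 1, 0, 0]]^T, v_2 = [[1, 0, 0, 1, 0]]^T. Check: (A + 3I) v_2 = [[0, 0, 0, 0, 0]]^T = 0.

v_1 = [[-1, 2, 1, 0, 0]]^T, v_2 = [[1, 0, 0, 1, 0]]^T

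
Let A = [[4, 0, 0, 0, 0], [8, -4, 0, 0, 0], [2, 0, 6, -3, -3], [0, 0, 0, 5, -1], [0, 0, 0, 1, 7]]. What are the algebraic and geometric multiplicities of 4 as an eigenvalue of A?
The characteristic polynomial is (x - 6)^3(x - 4)(x + 4), so the factor x - 4 appears with exponent 1: the algebraic multiplicity is 1.

rank(A - 4I) = 4, so the eigenspace has dimension 5 - 4 = 1: the geometric multiplicity is 1.

algebraic multiplicity 1, geometric multiplicity 1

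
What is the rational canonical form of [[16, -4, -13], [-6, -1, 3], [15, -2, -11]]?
The invariant factors of A (the non-unit diagonal entries of the Smith normal form of xI - A over ℚ[x]) are (x - 5)(x^2 + x + 1), each dividing the next. The characteristic polynomial is their product, (x - 5)(x^2 + x + 1).

The rational canonical form is the block-diagonal matrix of companion matrices C(f_i):
R = [[0, 0, 5], [1, 0, 4], [0, 1, 4]].

Note the characteristic polynomial does not split into linear factors over ℚ, so A has no Jordan form over ℚ; the rational canonical form exists over any field.

R = [[0, 0, 5], [1, 0, 4], [0, 1, 4]]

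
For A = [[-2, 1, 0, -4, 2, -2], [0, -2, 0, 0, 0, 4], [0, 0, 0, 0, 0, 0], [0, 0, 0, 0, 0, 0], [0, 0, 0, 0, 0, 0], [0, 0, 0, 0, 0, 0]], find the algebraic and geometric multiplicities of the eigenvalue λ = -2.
The characteristic polynomial is x^4(x + 2)^2, so the factor x + 2 appears with exponent 2: the algebraic multiplicity is 2.

rank(A + 2I) = 5, so the eigenspace has dimension 6 - 5 = 1: the geometric multiplicity is 1.

Since 1 < 2, A is not diagonalizable.

algebraic multiplicity 2, geometric multiplicity 1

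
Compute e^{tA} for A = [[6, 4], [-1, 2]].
e^{tA} = [[(2*t + 1)*e^{4*t}, 4*t*e^{4*t}], [-t*e^{4*t}, (1 - 2*t)*e^{4*t}]]

A has Jordan form J = [[4, 1], [0, 4]] with A = PJP^{-1}, so e^{tA} = P e^{tJ} P^{-1}.

For a Jordan block J_k(λ), e^{tJ_k(λ)} = e^{λt} · (I + tN + t^2 N^2/2! + ... + t^{k-1} N^{k-1}/(k-1)!) where N is the nilpotent superdiagonal part.

Assembling the blocks and conjugating back gives the entries of e^{tA} as shown above.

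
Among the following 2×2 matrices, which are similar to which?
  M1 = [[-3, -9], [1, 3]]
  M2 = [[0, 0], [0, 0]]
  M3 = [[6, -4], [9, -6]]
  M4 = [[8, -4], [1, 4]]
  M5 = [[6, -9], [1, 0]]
Characteristic polynomials: χ_{M1} = x^2, χ_{M2} = x^2, χ_{M3} = x^2, χ_{M4} = (x - 6)^2, χ_{M5} = (x - 3)^2.

{M1, M3}: invariant factors x^2.

{M2}: invariant factors x, x.

{M4}: invariant factors (x - 6)^2.

{M5}: invariant factors (x - 3)^2.

Matrices are similar if and only if their invariant-factor lists agree; the partition into similarity classes is {M1, M3}, {M2}, {M4}, {M5}.

4 classes: {M1, M3}, {M2}, {M4}, {M5}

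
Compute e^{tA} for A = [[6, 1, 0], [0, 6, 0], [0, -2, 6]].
e^{tA} = [[e^{6*t}, t*e^{6*t}, 0], [0, e^{6*t}, 0], [0, -2*t*e^{6*t}, e^{6*t}]]

A has Jordan form J = [[6, 1, 0], [0, 6, 0], [0, 0, 6]] with A = PJP^{-1}, so e^{tA} = P e^{tJ} P^{-1}.

For a Jordan block J_k(λ), e^{tJ_k(λ)} = e^{λt} · (I + tN + t^2 N^2/2! + ... + t^{k-1} N^{k-1}/(k-1)!) where N is the nilpotent superdiagonal part.

Assembling the blocks and conjugating back gives the entries of e^{tA} as shown above.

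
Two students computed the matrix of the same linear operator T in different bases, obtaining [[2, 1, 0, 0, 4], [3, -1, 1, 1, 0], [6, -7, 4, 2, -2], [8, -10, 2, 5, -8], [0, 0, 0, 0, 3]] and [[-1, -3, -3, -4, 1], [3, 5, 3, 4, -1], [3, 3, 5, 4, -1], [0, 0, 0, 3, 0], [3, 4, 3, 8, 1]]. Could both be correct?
No.

Both have characteristic polynomial (x - 3)^3(x - 2)^2, but the minimal polynomial of A is (x - 3)^2(x - 2)^2 while the minimal polynomial of B is (x - 3)^2(x - 2). The minimal polynomial is a similarity invariant, so A and B are not similar.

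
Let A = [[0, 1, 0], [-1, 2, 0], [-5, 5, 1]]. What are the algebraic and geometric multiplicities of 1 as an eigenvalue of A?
algebraic multiplicity 3, geometric multiplicity 2

The characteristic polynomial is (x - 1)^3, so the factor x - 1 appears with exponent 3: the algebraic multiplicity is 3.

rank(A - I) = 1, so the eigenspace has dimension 3 - 1 = 2: the geometric multiplicity is 2.

Since 2 < 3, A is not diagonalizable.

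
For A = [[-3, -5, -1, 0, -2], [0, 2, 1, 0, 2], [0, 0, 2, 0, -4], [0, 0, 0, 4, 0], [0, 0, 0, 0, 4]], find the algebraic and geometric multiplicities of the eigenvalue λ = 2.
The characteristic polynomial is (x - 4)^2(x - 2)^2(x + 3), so the factor x - 2 appears with exponent 2: the algebraic multiplicity is 2.

rank(A - 2I) = 4, so the eigenspace has dimension 5 - 4 = 1: the geometric multiplicity is 1.

Since 1 < 2, A is not diagonalizable.

algebraic multiplicity 2, geometric multiplicity 1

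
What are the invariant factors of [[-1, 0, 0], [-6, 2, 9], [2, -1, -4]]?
The Jordan structure of A has elementary divisors (x + 1)^2, (x + 1). Arranging the block sizes at each eigenvalue in decreasing order and taking row products gives the invariant factors.

Invariant factors (smallest first, each dividing the next): x + 1, (x + 1)^2.

Check: the last factor (x + 1)^2 is the minimal polynomial, and the product (x + 1)^3 is the characteristic polynomial.

x + 1, (x + 1)^2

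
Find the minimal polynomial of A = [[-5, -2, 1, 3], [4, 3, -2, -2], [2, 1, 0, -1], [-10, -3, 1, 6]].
m_A(x) = (x - 1)^2

The characteristic polynomial factors as (x - 1)^4. The minimal polynomial is ∏(x - λ)^{k_λ} where k_λ is the size of the largest Jordan block at λ.

For λ = 1: rank(A - I) = 2, and the largest Jordan block has size 2 (the smallest k with rank((A - I)^k) = rank((A - I)^(k+1))).

So m_A(x) = (x - 1)^2.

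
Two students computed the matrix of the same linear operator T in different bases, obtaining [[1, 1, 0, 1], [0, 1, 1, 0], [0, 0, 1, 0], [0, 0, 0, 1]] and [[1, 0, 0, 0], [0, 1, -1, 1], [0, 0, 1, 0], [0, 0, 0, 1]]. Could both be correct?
Both have characteristic polynomial (x - 1)^4, but the minimal polynomial of A is (x - 1)^3 while the minimal polynomial of B is (x - 1)^2. The minimal polynomial is a similarity invariant, so A and B are not similar.

No.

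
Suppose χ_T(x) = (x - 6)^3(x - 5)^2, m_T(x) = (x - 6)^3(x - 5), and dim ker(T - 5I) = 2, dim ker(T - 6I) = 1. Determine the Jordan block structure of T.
Jordan blocks: (5, 1), (5, 1), (6, 3)

λ = 5: algebraic multiplicity 2 (exponent in χ_T), largest block size 1 (exponent in m_T), 2 blocks (geometric multiplicity). These force block sizes [1, 1].
λ = 6: algebraic multiplicity 3 (exponent in χ_T), largest block size 3 (exponent in m_T), 1 block (geometric multiplicity). This forces block sizes [3].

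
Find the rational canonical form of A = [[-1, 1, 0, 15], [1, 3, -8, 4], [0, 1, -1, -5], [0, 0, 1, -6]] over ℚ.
The invariant factors of A (the non-unit diagonal entries of the Smith normal form of xI - A over ℚ[x]) are (x + 5)(x^3 + x - 3), each dividing the next. The characteristic polynomial is their product, (x + 5)(x^3 + x - 3).

The rational canonical form is the block-diagonal matrix of companion matrices C(f_i):
R = [[0, 0, 0, 15], [1, 0, 0, -2], [0, 1, 0, -1], [0, 0, 1, -5]].

Note the characteristic polynomial does not split into linear factors over ℚ, so A has no Jordan form over ℚ; the rational canonical form exists over any field.

R = [[0, 0, 0, 15], [1, 0, 0, -2], [0, 1, 0, -1], [0, 0, 1, -5]]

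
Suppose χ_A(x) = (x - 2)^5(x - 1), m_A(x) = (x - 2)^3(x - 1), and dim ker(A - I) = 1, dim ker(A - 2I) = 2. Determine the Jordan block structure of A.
Jordan blocks: (1, 1), (2, 3), (2, 2)

λ = 1: algebraic multiplicity 1 (exponent in χ_A), largest block size 1 (exponent in m_A), 1 block (geometric multiplicity). This forces block sizes [1].
λ = 2: algebraic multiplicity 5 (exponent in χ_A), largest block size 3 (exponent in m_A), 2 blocks (geometric multiplicity). These force block sizes [3, 2].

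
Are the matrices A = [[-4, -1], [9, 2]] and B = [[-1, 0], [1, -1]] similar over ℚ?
Two matrices over a field are similar if and only if they have the same invariant factors.

Both A and B have characteristic polynomial (x + 1)^2 and minimal polynomial (x + 1)^2. Computing further, both have invariant factors (x + 1)^2. Hence A and B are similar.

Yes.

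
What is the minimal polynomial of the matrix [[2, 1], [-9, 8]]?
m_A(x) = (x - 5)^2

The characteristic polynomial factors as (x - 5)^2. The minimal polynomial is ∏(x - λ)^{k_λ} where k_λ is the size of the largest Jordan block at λ.

For λ = 5: rank(A - 5I) = 1, and the largest Jordan block has size 2 (the smallest k with rank((A - 5I)^k) = rank((A - 5I)^(k+1))).

So m_A(x) = (x - 5)^2.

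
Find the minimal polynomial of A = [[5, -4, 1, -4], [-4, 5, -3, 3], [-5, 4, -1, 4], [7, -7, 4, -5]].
The characteristic polynomial factors as x^2(x - 2)^2. The minimal polynomial is ∏(x - λ)^{k_λ} where k_λ is the size of the largest Jordan block at λ.

For λ = 0: rank(A) = 3, and the largest Jordan block has size 2 (the smallest k with rank(A^k) = rank(A^(k+1))).
For λ = 2: rank(A - 2I) = 3, and the largest Jordan block has size 2 (the smallest k with rank((A - 2I)^k) = rank((A - 2I)^(k+1))).

So m_A(x) = x^2(x - 2)^2.

m_A(x) = x^2(x - 2)^2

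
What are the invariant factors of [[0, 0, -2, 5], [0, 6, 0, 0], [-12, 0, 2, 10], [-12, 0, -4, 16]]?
x - 6, x - 6, (x - 6)^2

The Jordan structure of A has elementary divisors (x - 6)^2, (x - 6), (x - 6). Arranging the block sizes at each eigenvalue in decreasing order and taking row products gives the invariant factors.

Invariant factors (smallest first, each dividing the next): x - 6, x - 6, (x - 6)^2.

Check: the last factor (x - 6)^2 is the minimal polynomial, and the product (x - 6)^4 is the characteristic polynomial.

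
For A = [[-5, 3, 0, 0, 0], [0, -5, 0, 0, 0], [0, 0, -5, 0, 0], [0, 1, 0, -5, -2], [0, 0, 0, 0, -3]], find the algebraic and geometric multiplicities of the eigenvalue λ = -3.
algebraic multiplicity 1, geometric multiplicity 1

The characteristic polynomial is (x + 3)(x + 5)^4, so the factor x + 3 appears with exponent 1: the algebraic multiplicity is 1.

rank(A + 3I) = 4, so the eigenspace has dimension 5 - 4 = 1: the geometric multiplicity is 1.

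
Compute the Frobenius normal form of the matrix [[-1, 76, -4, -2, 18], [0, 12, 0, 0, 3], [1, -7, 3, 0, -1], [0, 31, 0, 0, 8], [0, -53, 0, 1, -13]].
R = [[0, -1, 0, 0, 0], [1, 2, 0, 0, 0], [0, 0, 0, 0, -3], [0, 0, 1, 0, 5], [0, 0, 0, 1, -1]]

The invariant factors of A (the non-unit diagonal entries of the Smith normal form of xI - A over ℚ[x]) are (x - 1)^2, (x - 1)^2(x + 3), each dividing the next. The characteristic polynomial is their product, (x - 1)^4(x + 3).

The rational canonical form is the block-diagonal matrix of companion matrices C(f_i):
R = [[0, -1, 0, 0, 0], [1, 2, 0, 0, 0], [0, 0, 0, 0, -3], [0, 0, 1, 0, 5], [0, 0, 0, 1, -1]].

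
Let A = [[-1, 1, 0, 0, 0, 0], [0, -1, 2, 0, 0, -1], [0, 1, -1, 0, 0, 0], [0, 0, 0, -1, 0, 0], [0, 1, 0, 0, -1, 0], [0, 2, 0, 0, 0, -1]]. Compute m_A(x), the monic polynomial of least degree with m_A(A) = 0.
m_A(x) = (x + 1)^3

The characteristic polynomial factors as (x + 1)^6. The minimal polynomial is ∏(x - λ)^{k_λ} where k_λ is the size of the largest Jordan block at λ.

For λ = -1: rank(A + I) = 2, and the largest Jordan block has size 3 (the smallest k with rank((A + I)^k) = rank((A + I)^(k+1))).

So m_A(x) = (x + 1)^3.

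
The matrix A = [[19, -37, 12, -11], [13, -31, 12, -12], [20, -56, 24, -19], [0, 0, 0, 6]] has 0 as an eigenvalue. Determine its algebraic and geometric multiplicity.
The characteristic polynomial is x(x - 6)^3, so the factor x appears with exponent 1: the algebraic multiplicity is 1.

rank(A) = 3, so the eigenspace has dimension 4 - 3 = 1: the geometric multiplicity is 1.

algebraic multiplicity 1, geometric multiplicity 1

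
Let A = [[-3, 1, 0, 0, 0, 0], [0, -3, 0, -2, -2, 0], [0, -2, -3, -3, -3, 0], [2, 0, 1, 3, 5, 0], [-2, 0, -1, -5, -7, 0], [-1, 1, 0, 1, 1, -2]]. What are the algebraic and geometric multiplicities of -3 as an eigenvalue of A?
The characteristic polynomial is (x + 2)^3(x + 3)^3, so the factor x + 3 appears with exponent 3: the algebraic multiplicity is 3.

rank(A + 3I) = 4, so the eigenspace has dimension 6 - 4 = 2: the geometric multiplicity is 2.

Since 2 < 3, A is not diagonalizable.

algebraic multiplicity 3, geometric multiplicity 2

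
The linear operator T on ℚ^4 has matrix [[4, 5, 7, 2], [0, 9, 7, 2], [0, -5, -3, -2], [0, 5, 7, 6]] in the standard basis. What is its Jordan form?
The characteristic polynomial is det(xI - A) = (x - 4)^4, so the eigenvalues are 4 (algebraic multiplicity 4).

For λ = 4: rank(A - 4I) = 1, rank((A - 4I)^2) = 0. The eigenspace has dimension 4 - 1 = 3, so there are 3 Jordan blocks; the rank sequence gives block sizes [2, 1, 1].

Assembling the blocks gives the Jordan form J above.

J = [[4, 1, 0, 0], [0, 4, 0, 0], [0, 0, 4, 0], [0, 0, 0, 4]]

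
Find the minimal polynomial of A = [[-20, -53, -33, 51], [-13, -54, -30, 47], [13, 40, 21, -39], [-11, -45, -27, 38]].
The characteristic polynomial factors as x(x + 5)^3. The minimal polynomial is ∏(x - λ)^{k_λ} where k_λ is the size of the largest Jordan block at λ.

For λ = -5: rank(A + 5I) = 3, and the largest Jordan block has size 3 (the smallest k with rank((A + 5I)^k) = rank((A + 5I)^(k+1))).
For λ = 0: rank(A) = 3, and the largest Jordan block has size 1 (the smallest k with rank(A^k) = rank(A^(k+1))).

So m_A(x) = x(x + 5)^3.

m_A(x) = x(x + 5)^3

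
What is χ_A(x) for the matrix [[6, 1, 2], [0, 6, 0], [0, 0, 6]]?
xI - A = [[x - 6, -1, -2], [0, x - 6, 0], [0, 0, x - 6]].

Expanding det(xI - A) along the first row:
det(xI - A) = + (x - 6)·det([[x - 6, 0], [0, x - 6]]) - (-1)·det([[0, 0], [0, x - 6]]) + (-2)·det([[0, x - 6], [0, 0]]).

Evaluating gives χ_A(x) = x^3 - 18x^2 + 108x - 216 = (x - 6)^3.

χ_A(x) = (x - 6)^3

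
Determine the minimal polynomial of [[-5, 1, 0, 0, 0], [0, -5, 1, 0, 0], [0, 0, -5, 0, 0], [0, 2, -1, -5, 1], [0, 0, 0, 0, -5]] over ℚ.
The characteristic polynomial factors as (x + 5)^5. The minimal polynomial is ∏(x - λ)^{k_λ} where k_λ is the size of the largest Jordan block at λ.

For λ = -5: rank(A + 5I) = 3, and the largest Jordan block has size 3 (the smallest k with rank((A + 5I)^k) = rank((A + 5I)^(k+1))).

So m_A(x) = (x + 5)^3.

m_A(x) = (x + 5)^3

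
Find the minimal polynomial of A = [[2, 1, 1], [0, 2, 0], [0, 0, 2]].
m_A(x) = (x - 2)^2

The characteristic polynomial factors as (x - 2)^3. The minimal polynomial is ∏(x - λ)^{k_λ} where k_λ is the size of the largest Jordan block at λ.

For λ = 2: rank(A - 2I) = 1, and the largest Jordan block has size 2 (the smallest k with rank((A - 2I)^k) = rank((A - 2I)^(k+1))).

So m_A(x) = (x - 2)^2.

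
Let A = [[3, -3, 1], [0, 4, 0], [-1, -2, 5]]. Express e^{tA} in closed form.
A has Jordan form J = [[4, 1, 0], [0, 4, 1], [0, 0, 4]] with A = PJP^{-1}, so e^{tA} = P e^{tJ} P^{-1}.

For a Jordan block J_k(λ), e^{tJ_k(λ)} = e^{λt} · (I + tN + t^2 N^2/2! + ... + t^{k-1} N^{k-1}/(k-1)!) where N is the nilpotent superdiagonal part.

Assembling the blocks and conjugating back gives the entries of e^{tA} as shown above.

e^{tA} = [[(1 - t)*e^{4*t}, t*(t - 6)*e^{4*t}/2, t*e^{4*t}], [0, e^{4*t}, 0], [-t*e^{4*t}, t*(t - 4)*e^{4*t}/2, (t + 1)*e^{4*t}]]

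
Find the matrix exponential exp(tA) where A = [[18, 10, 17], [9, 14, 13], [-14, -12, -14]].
A has Jordan form J = [[6, 1, 0], [0, 6, 1], [0, 0, 6]] with A = PJP^{-1}, so e^{tA} = P e^{tJ} P^{-1}.

For a Jordan block J_k(λ), e^{tJ_k(λ)} = e^{λt} · (I + tN + t^2 N^2/2! + ... + t^{k-1} N^{k-1}/(k-1)!) where N is the nilpotent superdiagonal part.

Assembling the blocks and conjugating back gives the entries of e^{tA} as shown above.

e^{tA} = [[(-2*t^2 + 12*t + 1)*e^{6*t}, 2*t*(5 - t)*e^{6*t}, t*(17 - 3*t)*e^{6*t}], [t*(9 - t)*e^{6*t}, (-t^2 + 8*t + 1)*e^{6*t}, t*(26 - 3*t)*e^{6*t}/2], [2*t*(t - 7)*e^{6*t}, 2*t*(t - 6)*e^{6*t}, (3*t^2 - 20*t + 1)*e^{6*t}]]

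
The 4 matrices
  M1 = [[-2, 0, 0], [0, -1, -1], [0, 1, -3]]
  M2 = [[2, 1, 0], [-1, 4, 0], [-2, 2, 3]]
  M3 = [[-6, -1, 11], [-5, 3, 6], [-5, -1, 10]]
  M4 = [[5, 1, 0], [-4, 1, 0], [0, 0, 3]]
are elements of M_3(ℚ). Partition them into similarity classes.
3 classes: {M1}, {M2, M4}, {M3}

Characteristic polynomials: χ_{M1} = (x + 2)^3, χ_{M2} = (x - 3)^3, χ_{M3} = (x - 4)^2(x + 1), χ_{M4} = (x - 3)^3.

{M1}: invariant factors x + 2, (x + 2)^2.

{M2, M4}: invariant factors x - 3, (x - 3)^2.

{M3}: invariant factors (x - 4)^2(x + 1).

Matrices are similar if and only if their invariant-factor lists agree; the partition into similarity classes is {M1}, {M2, M4}, {M3}.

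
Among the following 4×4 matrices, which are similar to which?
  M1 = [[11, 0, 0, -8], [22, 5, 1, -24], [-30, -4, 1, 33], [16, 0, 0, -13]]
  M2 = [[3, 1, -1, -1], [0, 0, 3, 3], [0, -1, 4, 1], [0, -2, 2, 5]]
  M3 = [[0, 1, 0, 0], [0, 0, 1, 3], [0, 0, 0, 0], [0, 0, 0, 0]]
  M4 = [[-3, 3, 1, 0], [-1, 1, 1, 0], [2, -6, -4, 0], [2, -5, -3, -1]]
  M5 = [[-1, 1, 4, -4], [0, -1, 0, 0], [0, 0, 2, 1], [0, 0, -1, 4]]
5 classes: {M1}, {M2}, {M3}, {M4}, {M5}

Characteristic polynomials: χ_{M1} = (x - 3)^3(x + 5), χ_{M2} = (x - 3)^4, χ_{M3} = x^4, χ_{M4} = (x + 1)(x + 2)^3, χ_{M5} = (x - 3)^2(x + 1)^2.

{M1}: invariant factors (x - 3)^3(x + 5).

{M2}: invariant factors x - 3, x - 3, (x - 3)^2.

{M3}: invariant factors x, x^3.

{M4}: invariant factors x + 2, (x + 1)(x + 2)^2.

{M5}: invariant factors (x - 3)^2(x + 1)^2.

Matrices are similar if and only if their invariant-factor lists agree; the partition into similarity classes is {M1}, {M2}, {M3}, {M4}, {M5}.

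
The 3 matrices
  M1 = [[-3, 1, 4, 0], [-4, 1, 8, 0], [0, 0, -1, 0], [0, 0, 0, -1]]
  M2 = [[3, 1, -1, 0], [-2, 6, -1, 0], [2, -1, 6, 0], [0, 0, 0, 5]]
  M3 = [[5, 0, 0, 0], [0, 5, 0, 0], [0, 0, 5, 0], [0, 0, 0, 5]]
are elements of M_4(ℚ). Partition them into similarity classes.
3 classes: {M1}, {M2}, {M3}

Characteristic polynomials: χ_{M1} = (x + 1)^4, χ_{M2} = (x - 5)^4, χ_{M3} = (x - 5)^4.

{M1}: invariant factors x + 1, x + 1, (x + 1)^2.

{M2}: invariant factors x - 5, x - 5, (x - 5)^2.

{M3}: invariant factors x - 5, x - 5, x - 5, x - 5.

Matrices are similar if and only if their invariant-factor lists agree; the partition into similarity classes is {M1}, {M2}, {M3}.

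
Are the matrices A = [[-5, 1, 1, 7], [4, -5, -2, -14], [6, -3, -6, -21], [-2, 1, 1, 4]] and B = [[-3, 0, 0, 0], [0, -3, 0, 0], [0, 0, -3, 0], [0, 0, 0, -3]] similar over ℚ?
Both have characteristic polynomial (x + 3)^4, but the minimal polynomial of A is (x + 3)^2 while the minimal polynomial of B is x + 3. The minimal polynomial is a similarity invariant, so A and B are not similar.

No.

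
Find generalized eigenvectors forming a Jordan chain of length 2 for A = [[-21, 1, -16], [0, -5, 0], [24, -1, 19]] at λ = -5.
v_1 = [[-1, 1, 1]]^T, v_2 = [[1, 0, -1]]^T

We seek v_1 ∈ ker((A + 5I)^2) \ ker(A + 5I), then set v_{i+1} = (A + 5I) v_i.

One such chain is v_1 = [[-1, 1, 1]]^T, v_2 = [[1, 0, -1]]^T. Check: (A + 5I) v_2 = [[0, 0, 0]]^T = 0.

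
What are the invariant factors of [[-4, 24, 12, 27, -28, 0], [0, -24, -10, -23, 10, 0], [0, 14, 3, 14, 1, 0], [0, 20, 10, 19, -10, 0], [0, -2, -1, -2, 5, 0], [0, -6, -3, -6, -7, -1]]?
(x + 1)(x + 4), (x - 4)^2(x + 1)(x + 4)

The Jordan structure of A has elementary divisors (x + 4), (x + 4), (x + 1), (x + 1), (x - 4)^2. Arranging the block sizes at each eigenvalue in decreasing order and taking row products gives the invariant factors.

Invariant factors (smallest first, each dividing the next): (x + 1)(x + 4), (x - 4)^2(x + 1)(x + 4).

Check: the last factor (x - 4)^2(x + 1)(x + 4) is the minimal polynomial, and the product (x - 4)^2(x + 1)^2(x + 4)^2 is the characteristic polynomial.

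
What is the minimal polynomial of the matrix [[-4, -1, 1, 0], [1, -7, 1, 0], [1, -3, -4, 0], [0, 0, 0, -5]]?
The characteristic polynomial factors as (x + 5)^4. The minimal polynomial is ∏(x - λ)^{k_λ} where k_λ is the size of the largest Jordan block at λ.

For λ = -5: rank(A + 5I) = 2, and the largest Jordan block has size 3 (the smallest k with rank((A + 5I)^k) = rank((A + 5I)^(k+1))).

So m_A(x) = (x + 5)^3.

m_A(x) = (x + 5)^3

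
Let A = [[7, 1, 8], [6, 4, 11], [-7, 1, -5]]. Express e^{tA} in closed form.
A has Jordan form J = [[2, 1, 0], [0, 2, 1], [0, 0, 2]] with A = PJP^{-1}, so e^{tA} = P e^{tJ} P^{-1}.

For a Jordan block J_k(λ), e^{tJ_k(λ)} = e^{λt} · (I + tN + t^2 N^2/2! + ... + t^{k-1} N^{k-1}/(k-1)!) where N is the nilpotent superdiagonal part.

Assembling the blocks and conjugating back gives the entries of e^{tA} as shown above.

e^{tA} = [[(-25*t^2 + 10*t + 2)*e^{2*t}/2, t*(15*t + 2)*e^{2*t}/2, t*(16 - 5*t)*e^{2*t}/2], [t*(12 - 35*t)*e^{2*t}/2, (21*t^2 + 4*t + 2)*e^{2*t}/2, t*(22 - 7*t)*e^{2*t}/2], [t*(10*t - 7)*e^{2*t}, t*(1 - 6*t)*e^{2*t}, (2*t^2 - 7*t + 1)*e^{2*t}]]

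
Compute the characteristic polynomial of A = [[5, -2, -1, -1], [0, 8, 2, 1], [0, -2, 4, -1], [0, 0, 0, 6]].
xI - A = [[x - 5, 2, 1, 1], [0, x - 8, -2, -1], [0, 2, x - 4, 1], [0, 0, 0, x - 6]].

Expanding det(xI - A) along the first row:
det(xI - A) = + (x - 5)·det([[x - 8, -2, -1], [2, x - 4, 1], [0, 0, x - 6]]) - (2)·det([[0, -2, -1], [0, x - 4, 1], [0, 0, x - 6]]) + (1)·det([[0, x - 8, -1], [0, 2, 1], [0, 0, x - 6]]) - (1)·det([[0, x - 8, -2], [0, 2, x - 4], [0, 0, 0]]).

Evaluating gives χ_A(x) = x^4 - 23x^3 + 198x^2 - 756x + 1080 = (x - 6)^3(x - 5).

χ_A(x) = (x - 6)^3(x - 5)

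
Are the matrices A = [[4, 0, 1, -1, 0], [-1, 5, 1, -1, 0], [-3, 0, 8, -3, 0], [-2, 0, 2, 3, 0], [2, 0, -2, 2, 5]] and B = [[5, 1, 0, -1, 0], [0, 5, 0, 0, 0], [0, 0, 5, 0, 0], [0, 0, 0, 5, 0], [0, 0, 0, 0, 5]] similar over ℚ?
Yes.

Two matrices over a field are similar if and only if they have the same invariant factors.

Both A and B have characteristic polynomial (x - 5)^5 and minimal polynomial (x - 5)^2. Computing further, both have invariant factors x - 5, x - 5, x - 5, (x - 5)^2. Hence A and B are similar.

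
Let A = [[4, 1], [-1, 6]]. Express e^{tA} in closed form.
A has Jordan form J = [[5, 1], [0, 5]] with A = PJP^{-1}, so e^{tA} = P e^{tJ} P^{-1}.

For a Jordan block J_k(λ), e^{tJ_k(λ)} = e^{λt} · (I + tN + t^2 N^2/2! + ... + t^{k-1} N^{k-1}/(k-1)!) where N is the nilpotent superdiagonal part.

Assembling the blocks and conjugating back gives the entries of e^{tA} as shown above.

e^{tA} = [[(1 - t)*e^{5*t}, t*e^{5*t}], [-t*e^{5*t}, (t + 1)*e^{5*t}]]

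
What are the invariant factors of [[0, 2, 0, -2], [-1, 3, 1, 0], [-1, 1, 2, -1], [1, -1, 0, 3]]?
x - 2, (x - 2)^3

The Jordan structure of A has elementary divisors (x - 2)^3, (x - 2). Arranging the block sizes at each eigenvalue in decreasing order and taking row products gives the invariant factors.

Invariant factors (smallest first, each dividing the next): x - 2, (x - 2)^3.

Check: the last factor (x - 2)^3 is the minimal polynomial, and the product (x - 2)^4 is the characteristic polynomial.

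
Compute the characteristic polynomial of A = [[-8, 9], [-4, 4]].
xI - A = [[x + 8, -9], [4, x - 4]].

Expanding det(xI - A) along the first row:
det(xI - A) = + (x + 8)·det([[x - 4]]) - (-9)·det([[4]]).

Evaluating gives χ_A(x) = x^2 + 4x + 4 = (x + 2)^2.

χ_A(x) = (x + 2)^2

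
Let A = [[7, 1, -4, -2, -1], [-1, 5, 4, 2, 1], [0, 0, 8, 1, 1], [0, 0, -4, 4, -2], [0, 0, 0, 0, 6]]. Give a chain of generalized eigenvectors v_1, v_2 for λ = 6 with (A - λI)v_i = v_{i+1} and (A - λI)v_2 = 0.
v_1 = [[0, 1, 0, 0, 0]]^T, v_2 = [[1, -1, 0, 0, 0]]^T

We seek v_1 ∈ ker((A - 6I)^2) \ ker(A - 6I), then set v_{i+1} = (A - 6I) v_i.

One such chain is v_1 = [[0, 1, 0, 0, 0]]^T, v_2 = [[1, -1, 0, 0, 0]]^T. Check: (A - 6I) v_2 = [[0, 0, 0, 0, 0]]^T = 0.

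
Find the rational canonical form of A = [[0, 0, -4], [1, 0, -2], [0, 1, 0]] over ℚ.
R = [[0, 0, -4], [1, 0, -2], [0, 1, 0]]

The invariant factors of A (the non-unit diagonal entries of the Smith normal form of xI - A over ℚ[x]) are x^3 + 2x + 4, each dividing the next. The characteristic polynomial is their product, x^3 + 2x + 4.

The rational canonical form is the block-diagonal matrix of companion matrices C(f_i):
R = [[0, 0, -4], [1, 0, -2], [0, 1, 0]].

Note the characteristic polynomial does not split into linear factors over ℚ, so A has no Jordan form over ℚ; the rational canonical form exists over any field.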